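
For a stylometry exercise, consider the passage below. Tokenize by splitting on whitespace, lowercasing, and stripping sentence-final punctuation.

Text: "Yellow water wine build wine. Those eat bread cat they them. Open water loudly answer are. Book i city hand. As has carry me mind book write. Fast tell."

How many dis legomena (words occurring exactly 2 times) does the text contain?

Frequencies: water:2, wine:2, book:2, yellow:1, build:1, those:1, eat:1, bread:1, cat:1, they:1, them:1, open:1, loudly:1, answer:1, are:1, i:1, city:1, hand:1, as:1, has:1, … (6 more, each freq 1)
Words with frequency 2: book, water, wine

3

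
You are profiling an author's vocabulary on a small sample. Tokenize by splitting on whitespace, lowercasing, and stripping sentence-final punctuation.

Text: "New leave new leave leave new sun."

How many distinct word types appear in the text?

Distinct types: {leave, new, sun}
V = 3

3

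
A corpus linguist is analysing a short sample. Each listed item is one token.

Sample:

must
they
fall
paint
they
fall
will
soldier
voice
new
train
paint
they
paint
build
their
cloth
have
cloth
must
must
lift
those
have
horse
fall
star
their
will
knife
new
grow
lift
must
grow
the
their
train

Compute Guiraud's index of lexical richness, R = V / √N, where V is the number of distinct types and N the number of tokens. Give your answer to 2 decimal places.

N = 38, V = 20.
√N = 6.164414
R = 20 / 6.164414 = 3.24

3.24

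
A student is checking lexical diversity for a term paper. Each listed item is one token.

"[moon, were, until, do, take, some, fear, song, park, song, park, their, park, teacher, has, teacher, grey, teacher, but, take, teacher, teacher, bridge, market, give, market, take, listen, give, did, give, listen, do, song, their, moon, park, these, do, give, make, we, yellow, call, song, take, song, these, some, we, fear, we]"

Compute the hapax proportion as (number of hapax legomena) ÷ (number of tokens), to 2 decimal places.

Frequencies: song:5, teacher:5, take:4, park:4, give:4, do:3, we:3, moon:2, some:2, fear:2, their:2, market:2, listen:2, these:2, were:1, until:1, has:1, grey:1, but:1, bridge:1, … (4 more, each freq 1)
Hapax count = 10; token count = 52.
Ratio = 10 / 52 = 0.19

0.19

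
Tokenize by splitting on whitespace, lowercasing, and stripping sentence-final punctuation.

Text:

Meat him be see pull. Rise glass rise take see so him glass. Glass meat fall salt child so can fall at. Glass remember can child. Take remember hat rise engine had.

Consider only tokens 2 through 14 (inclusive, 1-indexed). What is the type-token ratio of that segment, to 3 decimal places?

0.615

Segment tokens 2–14: him, be, see, pull, rise, glass, rise, take, see, so, him, glass, glass
Segment N = 13, segment V = 8.
TTR = 8 / 13 = 0.615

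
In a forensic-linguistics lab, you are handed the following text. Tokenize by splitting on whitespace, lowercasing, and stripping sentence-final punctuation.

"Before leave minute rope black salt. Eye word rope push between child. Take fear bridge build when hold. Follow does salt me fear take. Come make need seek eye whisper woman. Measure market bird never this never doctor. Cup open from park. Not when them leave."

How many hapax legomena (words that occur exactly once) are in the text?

30

Frequencies: leave:2, rope:2, salt:2, eye:2, take:2, fear:2, when:2, never:2, before:1, minute:1, black:1, word:1, push:1, between:1, child:1, bridge:1, build:1, hold:1, follow:1, does:1, … (18 more, each freq 1)
Hapax (freq=1): before, between, bird, black, bridge, build, child, come, cup, doctor, does, follow, from, hold, make, market, me, measure, minute, need, not, open, park, push, seek, them, this, whisper, woman, word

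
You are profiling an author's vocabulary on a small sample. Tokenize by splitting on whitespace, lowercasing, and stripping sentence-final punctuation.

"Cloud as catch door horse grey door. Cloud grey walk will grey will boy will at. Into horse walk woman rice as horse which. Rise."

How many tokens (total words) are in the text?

25

Tokens: cloud, as, catch, door, horse, grey, door, cloud, grey, walk, will, grey, will, boy, will, at, into, horse, walk, woman, rice, as, horse, which, rise
N = 25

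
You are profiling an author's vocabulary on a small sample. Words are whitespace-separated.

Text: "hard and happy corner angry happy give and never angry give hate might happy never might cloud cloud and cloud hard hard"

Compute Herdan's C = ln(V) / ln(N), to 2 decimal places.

0.74

N = 22, V = 10.
ln(V) = 2.302585, ln(N) = 3.091042
C = 2.302585 / 3.091042 = 0.74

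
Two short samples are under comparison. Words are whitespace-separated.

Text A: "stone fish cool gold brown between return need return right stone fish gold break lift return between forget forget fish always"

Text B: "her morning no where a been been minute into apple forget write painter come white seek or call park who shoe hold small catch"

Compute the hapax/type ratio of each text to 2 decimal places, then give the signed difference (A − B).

-0.42

A: hapax=7, V=13, ratio=0.54
B: hapax=22, V=23, ratio=0.96
Difference = 0.54 − 0.96 = -0.42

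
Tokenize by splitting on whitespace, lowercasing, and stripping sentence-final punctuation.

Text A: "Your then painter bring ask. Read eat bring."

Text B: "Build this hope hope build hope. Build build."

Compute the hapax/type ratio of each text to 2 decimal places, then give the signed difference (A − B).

0.53

A: hapax=6, V=7, ratio=0.86
B: hapax=1, V=3, ratio=0.33
Difference = 0.86 − 0.33 = 0.53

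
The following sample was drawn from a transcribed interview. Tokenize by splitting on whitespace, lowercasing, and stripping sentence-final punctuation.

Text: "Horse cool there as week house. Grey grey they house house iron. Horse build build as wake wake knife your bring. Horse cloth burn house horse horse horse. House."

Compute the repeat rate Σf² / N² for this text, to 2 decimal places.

0.10

Frequencies: horse:6, house:5, as:2, grey:2, build:2, wake:2, cool:1, there:1, week:1, they:1, iron:1, knife:1, your:1, bring:1, cloth:1, burn:1
Σf² = 87; N² = 841
Repeat rate = 87 / 841 = 0.10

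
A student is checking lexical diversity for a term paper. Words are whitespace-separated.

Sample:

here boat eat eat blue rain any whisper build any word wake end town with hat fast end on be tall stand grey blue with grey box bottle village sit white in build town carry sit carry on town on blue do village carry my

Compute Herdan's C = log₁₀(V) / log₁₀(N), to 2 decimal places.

0.88

N = 45, V = 29.
log₁₀(V) = 1.462398, log₁₀(N) = 1.653213
C = 1.462398 / 1.653213 = 0.88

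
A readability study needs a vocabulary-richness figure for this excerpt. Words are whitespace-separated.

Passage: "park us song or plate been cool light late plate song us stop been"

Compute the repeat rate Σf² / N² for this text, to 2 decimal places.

0.11

Frequencies: us:2, song:2, plate:2, been:2, park:1, or:1, cool:1, light:1, late:1, stop:1
Σf² = 22; N² = 196
Repeat rate = 22 / 196 = 0.11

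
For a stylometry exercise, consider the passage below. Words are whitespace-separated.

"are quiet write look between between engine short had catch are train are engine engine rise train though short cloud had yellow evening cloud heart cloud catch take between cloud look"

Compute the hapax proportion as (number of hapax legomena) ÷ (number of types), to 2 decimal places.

Frequencies: cloud:4, are:3, between:3, engine:3, look:2, short:2, had:2, catch:2, train:2, quiet:1, write:1, rise:1, though:1, yellow:1, evening:1, heart:1, take:1
Hapax count = 8; type count = 17.
Ratio = 8 / 17 = 0.47

0.47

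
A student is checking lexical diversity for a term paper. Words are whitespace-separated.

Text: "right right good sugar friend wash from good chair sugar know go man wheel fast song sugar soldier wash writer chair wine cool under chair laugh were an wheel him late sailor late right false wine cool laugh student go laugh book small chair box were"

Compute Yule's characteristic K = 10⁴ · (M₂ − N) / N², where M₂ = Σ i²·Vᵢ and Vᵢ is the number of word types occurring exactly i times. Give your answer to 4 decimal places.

217.3913

Frequencies: chair:4, right:3, sugar:3, laugh:3, good:2, wash:2, go:2, wheel:2, wine:2, cool:2, were:2, late:2, friend:1, from:1, know:1, man:1, fast:1, song:1, soldier:1, writer:1, … (9 more, each freq 1)
N = 46. Frequency spectrum: V_1=17, V_2=8, V_3=3, V_4=1
M₂ = 1²·17 + 2²·8 + 3²·3 + 4²·1 = 92
K = 10000 × (92 − 46) / 46² = 217.3913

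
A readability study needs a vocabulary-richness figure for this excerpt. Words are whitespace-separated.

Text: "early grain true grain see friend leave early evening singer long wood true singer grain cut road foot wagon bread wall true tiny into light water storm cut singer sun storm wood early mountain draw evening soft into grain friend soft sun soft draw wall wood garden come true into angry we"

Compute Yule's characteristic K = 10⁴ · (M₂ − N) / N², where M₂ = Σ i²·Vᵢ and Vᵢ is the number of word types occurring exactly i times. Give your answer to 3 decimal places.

Frequencies: grain:4, true:4, early:3, singer:3, wood:3, into:3, soft:3, friend:2, evening:2, cut:2, wall:2, storm:2, sun:2, draw:2, see:1, leave:1, long:1, road:1, foot:1, wagon:1, … (9 more, each freq 1)
N = 52. Frequency spectrum: V_1=15, V_2=7, V_3=5, V_4=2
M₂ = 1²·15 + 2²·7 + 3²·5 + 4²·2 = 120
K = 10000 × (120 − 52) / 52² = 251.479

251.479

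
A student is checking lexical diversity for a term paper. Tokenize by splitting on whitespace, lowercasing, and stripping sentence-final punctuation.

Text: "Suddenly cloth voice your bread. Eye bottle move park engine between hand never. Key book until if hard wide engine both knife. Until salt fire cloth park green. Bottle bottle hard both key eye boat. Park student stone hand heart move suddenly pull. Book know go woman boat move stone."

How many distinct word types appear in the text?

32

Distinct types: {between, boat, book, both, bottle, bread, cloth, engine, eye, fire, go, green, hand, hard, heart, if, key, knife, know, move, never, park, pull, salt, stone, student, suddenly, until, voice, wide, woman, your}
V = 32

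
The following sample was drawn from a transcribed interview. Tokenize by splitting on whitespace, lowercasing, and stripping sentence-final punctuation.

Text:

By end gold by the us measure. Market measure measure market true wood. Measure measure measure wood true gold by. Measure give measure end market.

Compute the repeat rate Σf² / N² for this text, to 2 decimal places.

Frequencies: measure:8, by:3, market:3, end:2, gold:2, true:2, wood:2, the:1, us:1, give:1
Σf² = 101; N² = 625
Repeat rate = 101 / 625 = 0.16

0.16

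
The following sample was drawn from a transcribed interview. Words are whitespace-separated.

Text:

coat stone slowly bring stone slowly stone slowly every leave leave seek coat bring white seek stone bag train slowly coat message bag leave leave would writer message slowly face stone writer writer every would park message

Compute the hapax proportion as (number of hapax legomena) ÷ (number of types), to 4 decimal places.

0.2667

Frequencies: stone:5, slowly:5, leave:4, coat:3, message:3, writer:3, bring:2, every:2, seek:2, bag:2, would:2, white:1, train:1, face:1, park:1
Hapax count = 4; type count = 15.
Ratio = 4 / 15 = 0.2667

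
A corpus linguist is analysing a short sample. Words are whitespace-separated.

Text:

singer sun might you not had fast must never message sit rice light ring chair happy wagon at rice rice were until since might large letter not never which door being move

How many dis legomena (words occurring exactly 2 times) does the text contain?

Frequencies: rice:3, might:2, not:2, never:2, singer:1, sun:1, you:1, had:1, fast:1, must:1, message:1, sit:1, light:1, ring:1, chair:1, happy:1, wagon:1, at:1, were:1, until:1, … (7 more, each freq 1)
Words with frequency 2: might, never, not

3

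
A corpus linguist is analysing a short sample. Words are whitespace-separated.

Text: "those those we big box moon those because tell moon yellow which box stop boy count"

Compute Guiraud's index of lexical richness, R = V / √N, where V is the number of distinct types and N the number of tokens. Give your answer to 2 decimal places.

3.00

N = 16, V = 12.
√N = 4.000000
R = 12 / 4.000000 = 3.00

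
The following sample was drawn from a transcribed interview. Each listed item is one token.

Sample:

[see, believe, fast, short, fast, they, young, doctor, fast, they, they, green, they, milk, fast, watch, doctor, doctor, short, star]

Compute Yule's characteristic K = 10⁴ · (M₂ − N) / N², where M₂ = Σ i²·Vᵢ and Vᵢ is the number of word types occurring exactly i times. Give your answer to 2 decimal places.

Frequencies: fast:4, they:4, doctor:3, short:2, see:1, believe:1, young:1, green:1, milk:1, watch:1, star:1
N = 20. Frequency spectrum: V_1=7, V_2=1, V_3=1, V_4=2
M₂ = 1²·7 + 2²·1 + 3²·1 + 4²·2 = 52
K = 10000 × (52 − 20) / 20² = 800.00

800.00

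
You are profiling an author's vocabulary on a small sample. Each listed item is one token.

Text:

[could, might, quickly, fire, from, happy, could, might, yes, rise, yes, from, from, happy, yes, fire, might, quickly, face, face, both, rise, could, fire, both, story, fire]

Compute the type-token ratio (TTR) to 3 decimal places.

N = 27 tokens, V = 11 types.
TTR = V / N = 11 / 27 = 0.407

0.407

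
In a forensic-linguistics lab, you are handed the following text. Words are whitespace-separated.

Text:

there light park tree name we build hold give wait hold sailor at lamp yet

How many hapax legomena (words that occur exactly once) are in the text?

Frequencies: hold:2, there:1, light:1, park:1, tree:1, name:1, we:1, build:1, give:1, wait:1, sailor:1, at:1, lamp:1, yet:1
Hapax (freq=1): at, build, give, lamp, light, name, park, sailor, there, tree, wait, we, yet

13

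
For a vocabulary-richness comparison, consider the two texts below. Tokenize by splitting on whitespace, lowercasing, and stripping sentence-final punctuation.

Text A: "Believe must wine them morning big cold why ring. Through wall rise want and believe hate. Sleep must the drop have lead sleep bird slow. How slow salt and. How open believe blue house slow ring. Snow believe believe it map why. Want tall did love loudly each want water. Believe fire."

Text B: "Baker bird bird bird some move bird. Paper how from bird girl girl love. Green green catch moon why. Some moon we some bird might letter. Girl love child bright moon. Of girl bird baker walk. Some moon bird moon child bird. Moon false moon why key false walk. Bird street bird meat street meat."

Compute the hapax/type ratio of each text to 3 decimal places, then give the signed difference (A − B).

0.299

A: hapax=28, V=37, ratio=0.757
B: hapax=11, V=24, ratio=0.458
Difference = 0.757 − 0.458 = 0.299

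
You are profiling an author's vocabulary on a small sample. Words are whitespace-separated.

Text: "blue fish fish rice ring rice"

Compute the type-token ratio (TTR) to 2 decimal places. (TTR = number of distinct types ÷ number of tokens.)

N = 6 tokens, V = 4 types.
TTR = V / N = 4 / 6 = 0.67

0.67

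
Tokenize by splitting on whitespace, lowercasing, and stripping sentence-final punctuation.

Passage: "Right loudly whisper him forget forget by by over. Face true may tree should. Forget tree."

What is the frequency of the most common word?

Frequencies: forget:3, by:2, tree:2, right:1, loudly:1, whisper:1, him:1, over:1, face:1, true:1, may:1, should:1
Most common: 'forget' with frequency 3.

3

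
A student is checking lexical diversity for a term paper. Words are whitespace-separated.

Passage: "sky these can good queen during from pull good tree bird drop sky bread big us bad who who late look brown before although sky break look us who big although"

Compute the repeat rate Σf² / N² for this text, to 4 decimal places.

Frequencies: sky:3, who:3, good:2, big:2, us:2, look:2, although:2, these:1, can:1, queen:1, during:1, from:1, pull:1, tree:1, bird:1, drop:1, bread:1, bad:1, late:1, brown:1, … (2 more, each freq 1)
Σf² = 53; N² = 961
Repeat rate = 53 / 961 = 0.0552

0.0552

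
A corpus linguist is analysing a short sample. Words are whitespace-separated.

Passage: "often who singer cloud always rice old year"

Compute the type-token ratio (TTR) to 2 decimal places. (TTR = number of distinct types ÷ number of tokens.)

1.00

N = 8 tokens, V = 8 types.
TTR = V / N = 8 / 8 = 1.00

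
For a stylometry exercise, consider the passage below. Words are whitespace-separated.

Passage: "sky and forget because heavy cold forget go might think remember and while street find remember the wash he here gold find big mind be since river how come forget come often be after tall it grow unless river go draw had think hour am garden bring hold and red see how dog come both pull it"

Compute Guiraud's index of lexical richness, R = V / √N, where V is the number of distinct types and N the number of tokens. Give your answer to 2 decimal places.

N = 57, V = 43.
√N = 7.549834
R = 43 / 7.549834 = 5.70

5.70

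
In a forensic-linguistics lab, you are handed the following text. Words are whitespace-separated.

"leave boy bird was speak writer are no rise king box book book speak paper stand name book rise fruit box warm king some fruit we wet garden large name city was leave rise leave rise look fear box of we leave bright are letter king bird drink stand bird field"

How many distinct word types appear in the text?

30

Distinct types: {are, bird, book, box, boy, bright, city, drink, fear, field, fruit, garden, king, large, leave, letter, look, name, no, of, paper, rise, some, speak, stand, warm, was, we, wet, writer}
V = 30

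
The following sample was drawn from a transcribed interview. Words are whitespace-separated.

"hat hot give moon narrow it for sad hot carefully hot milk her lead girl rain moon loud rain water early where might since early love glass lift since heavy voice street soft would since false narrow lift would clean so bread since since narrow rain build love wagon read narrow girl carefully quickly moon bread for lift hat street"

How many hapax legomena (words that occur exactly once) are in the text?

Frequencies: since:5, narrow:4, hot:3, moon:3, rain:3, lift:3, hat:2, for:2, carefully:2, girl:2, early:2, love:2, street:2, would:2, bread:2, give:1, it:1, sad:1, milk:1, her:1, … (16 more, each freq 1)
Hapax (freq=1): build, clean, false, give, glass, heavy, her, it, lead, loud, might, milk, quickly, read, sad, so, soft, voice, wagon, water, where

21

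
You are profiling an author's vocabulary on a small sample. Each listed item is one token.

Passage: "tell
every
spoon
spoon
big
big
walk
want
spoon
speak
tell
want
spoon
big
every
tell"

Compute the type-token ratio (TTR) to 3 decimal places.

N = 16 tokens, V = 7 types.
TTR = V / N = 7 / 16 = 0.438

0.438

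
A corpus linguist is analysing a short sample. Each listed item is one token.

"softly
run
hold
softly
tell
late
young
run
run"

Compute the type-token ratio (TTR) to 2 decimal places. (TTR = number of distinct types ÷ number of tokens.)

0.67

N = 9 tokens, V = 6 types.
TTR = V / N = 6 / 9 = 0.67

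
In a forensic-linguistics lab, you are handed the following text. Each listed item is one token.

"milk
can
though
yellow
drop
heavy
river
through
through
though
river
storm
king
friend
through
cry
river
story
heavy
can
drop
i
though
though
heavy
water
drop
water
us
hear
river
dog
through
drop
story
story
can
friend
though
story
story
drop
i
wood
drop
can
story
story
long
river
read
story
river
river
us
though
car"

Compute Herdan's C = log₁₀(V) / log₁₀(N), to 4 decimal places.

0.7645

N = 57, V = 22.
log₁₀(V) = 1.342423, log₁₀(N) = 1.755875
C = 1.342423 / 1.755875 = 0.7645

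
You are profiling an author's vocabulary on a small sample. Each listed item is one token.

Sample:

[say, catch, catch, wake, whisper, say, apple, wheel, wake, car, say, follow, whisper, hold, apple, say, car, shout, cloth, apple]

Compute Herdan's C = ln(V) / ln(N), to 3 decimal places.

N = 20, V = 11.
ln(V) = 2.397895, ln(N) = 2.995732
C = 2.397895 / 2.995732 = 0.800

0.800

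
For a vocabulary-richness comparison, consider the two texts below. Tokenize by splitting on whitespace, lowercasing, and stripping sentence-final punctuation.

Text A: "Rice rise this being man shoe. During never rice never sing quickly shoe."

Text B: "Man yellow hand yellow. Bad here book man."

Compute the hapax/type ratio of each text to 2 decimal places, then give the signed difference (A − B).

0.03

A: hapax=7, V=10, ratio=0.70
B: hapax=4, V=6, ratio=0.67
Difference = 0.70 − 0.67 = 0.03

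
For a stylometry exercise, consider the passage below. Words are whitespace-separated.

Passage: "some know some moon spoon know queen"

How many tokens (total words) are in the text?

Tokens: some, know, some, moon, spoon, know, queen
N = 7

7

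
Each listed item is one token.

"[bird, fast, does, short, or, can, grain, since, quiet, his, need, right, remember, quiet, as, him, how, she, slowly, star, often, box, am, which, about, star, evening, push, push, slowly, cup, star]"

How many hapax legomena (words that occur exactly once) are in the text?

23

Frequencies: star:3, quiet:2, slowly:2, push:2, bird:1, fast:1, does:1, short:1, or:1, can:1, grain:1, since:1, his:1, need:1, right:1, remember:1, as:1, him:1, how:1, she:1, … (7 more, each freq 1)
Hapax (freq=1): about, am, as, bird, box, can, cup, does, evening, fast, grain, him, his, how, need, often, or, remember, right, she, short, since, which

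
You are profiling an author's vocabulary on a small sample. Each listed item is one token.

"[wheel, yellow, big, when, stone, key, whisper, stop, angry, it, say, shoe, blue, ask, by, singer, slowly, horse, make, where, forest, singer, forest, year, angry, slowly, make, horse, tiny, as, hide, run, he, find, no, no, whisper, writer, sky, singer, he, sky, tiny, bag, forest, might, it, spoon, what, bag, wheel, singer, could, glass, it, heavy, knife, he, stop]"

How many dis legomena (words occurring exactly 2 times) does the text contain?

Frequencies: singer:4, it:3, forest:3, he:3, wheel:2, whisper:2, stop:2, angry:2, slowly:2, horse:2, make:2, tiny:2, no:2, sky:2, bag:2, yellow:1, big:1, when:1, stone:1, key:1, … (19 more, each freq 1)
Words with frequency 2: angry, bag, horse, make, no, sky, slowly, stop, tiny, wheel, whisper

11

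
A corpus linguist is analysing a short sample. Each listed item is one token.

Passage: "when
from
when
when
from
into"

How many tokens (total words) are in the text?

6

Tokens: when, from, when, when, from, into
N = 6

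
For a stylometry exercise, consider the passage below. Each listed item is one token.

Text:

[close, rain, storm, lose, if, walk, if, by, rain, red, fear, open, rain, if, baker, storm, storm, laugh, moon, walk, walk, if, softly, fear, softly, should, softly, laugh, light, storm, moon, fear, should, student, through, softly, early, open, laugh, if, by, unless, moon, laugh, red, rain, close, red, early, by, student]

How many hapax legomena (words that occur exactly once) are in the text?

5

Frequencies: if:5, rain:4, storm:4, laugh:4, softly:4, walk:3, by:3, red:3, fear:3, moon:3, close:2, open:2, should:2, student:2, early:2, lose:1, baker:1, light:1, through:1, unless:1
Hapax (freq=1): baker, light, lose, through, unless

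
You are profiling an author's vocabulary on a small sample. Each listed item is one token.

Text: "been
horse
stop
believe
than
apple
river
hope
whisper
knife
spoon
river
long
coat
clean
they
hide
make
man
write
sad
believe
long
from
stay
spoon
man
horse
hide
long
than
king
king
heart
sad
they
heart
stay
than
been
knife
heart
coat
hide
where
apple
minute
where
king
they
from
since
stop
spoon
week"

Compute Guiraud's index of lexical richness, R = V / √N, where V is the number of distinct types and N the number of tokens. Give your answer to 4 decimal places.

3.7755

N = 55, V = 28.
√N = 7.416198
R = 28 / 7.416198 = 3.7755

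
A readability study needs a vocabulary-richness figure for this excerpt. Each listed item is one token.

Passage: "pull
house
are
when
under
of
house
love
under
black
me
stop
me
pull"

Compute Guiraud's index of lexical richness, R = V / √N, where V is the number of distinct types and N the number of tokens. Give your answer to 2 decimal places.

2.67

N = 14, V = 10.
√N = 3.741657
R = 10 / 3.741657 = 2.67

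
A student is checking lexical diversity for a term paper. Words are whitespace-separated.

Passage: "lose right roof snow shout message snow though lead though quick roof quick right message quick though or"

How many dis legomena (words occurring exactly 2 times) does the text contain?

Frequencies: though:3, quick:3, right:2, roof:2, snow:2, message:2, lose:1, shout:1, lead:1, or:1
Words with frequency 2: message, right, roof, snow

4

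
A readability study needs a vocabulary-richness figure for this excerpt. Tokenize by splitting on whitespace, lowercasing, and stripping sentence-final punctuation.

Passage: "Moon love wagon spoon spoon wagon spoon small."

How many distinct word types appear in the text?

5

Distinct types: {love, moon, small, spoon, wagon}
V = 5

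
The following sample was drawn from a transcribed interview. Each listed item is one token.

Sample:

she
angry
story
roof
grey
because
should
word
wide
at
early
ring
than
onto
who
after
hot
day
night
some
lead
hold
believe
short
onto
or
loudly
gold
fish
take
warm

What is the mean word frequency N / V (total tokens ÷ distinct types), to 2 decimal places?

1.03

N = 31 tokens, V = 30 types.
Mean frequency = N / V = 31 / 30 = 1.03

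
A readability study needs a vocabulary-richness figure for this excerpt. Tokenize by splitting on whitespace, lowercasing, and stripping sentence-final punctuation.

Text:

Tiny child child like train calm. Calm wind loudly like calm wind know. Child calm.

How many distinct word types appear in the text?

8

Distinct types: {calm, child, know, like, loudly, tiny, train, wind}
V = 8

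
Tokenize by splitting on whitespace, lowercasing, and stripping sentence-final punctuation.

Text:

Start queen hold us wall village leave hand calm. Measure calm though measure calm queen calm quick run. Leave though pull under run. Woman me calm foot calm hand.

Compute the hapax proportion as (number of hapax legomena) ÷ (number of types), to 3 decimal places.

Frequencies: calm:6, queen:2, leave:2, hand:2, measure:2, though:2, run:2, start:1, hold:1, us:1, wall:1, village:1, quick:1, pull:1, under:1, woman:1, me:1, foot:1
Hapax count = 11; type count = 18.
Ratio = 11 / 18 = 0.611

0.611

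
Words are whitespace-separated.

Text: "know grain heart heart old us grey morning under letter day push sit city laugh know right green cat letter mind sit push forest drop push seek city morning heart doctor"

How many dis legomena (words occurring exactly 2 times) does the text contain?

5

Frequencies: heart:3, push:3, know:2, morning:2, letter:2, sit:2, city:2, grain:1, old:1, us:1, grey:1, under:1, day:1, laugh:1, right:1, green:1, cat:1, mind:1, forest:1, drop:1, … (2 more, each freq 1)
Words with frequency 2: city, know, letter, morning, sit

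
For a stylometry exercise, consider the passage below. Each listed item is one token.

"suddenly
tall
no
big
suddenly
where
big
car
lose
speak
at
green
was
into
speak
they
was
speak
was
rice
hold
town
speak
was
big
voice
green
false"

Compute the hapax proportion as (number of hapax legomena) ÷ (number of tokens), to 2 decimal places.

Frequencies: speak:4, was:4, big:3, suddenly:2, green:2, tall:1, no:1, where:1, car:1, lose:1, at:1, into:1, they:1, rice:1, hold:1, town:1, voice:1, false:1
Hapax count = 13; token count = 28.
Ratio = 13 / 28 = 0.46

0.46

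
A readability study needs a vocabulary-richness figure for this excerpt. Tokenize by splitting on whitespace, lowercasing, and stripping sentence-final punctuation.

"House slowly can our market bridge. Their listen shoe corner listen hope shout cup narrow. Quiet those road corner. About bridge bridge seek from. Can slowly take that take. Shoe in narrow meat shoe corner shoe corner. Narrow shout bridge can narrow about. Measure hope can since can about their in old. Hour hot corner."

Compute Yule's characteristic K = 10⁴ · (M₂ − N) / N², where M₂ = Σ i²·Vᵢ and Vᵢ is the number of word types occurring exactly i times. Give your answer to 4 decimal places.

Frequencies: can:5, corner:5, bridge:4, shoe:4, narrow:4, about:3, slowly:2, their:2, listen:2, hope:2, shout:2, take:2, in:2, house:1, our:1, market:1, cup:1, quiet:1, those:1, road:1, … (9 more, each freq 1)
N = 55. Frequency spectrum: V_1=16, V_2=7, V_3=1, V_4=3, V_5=2
M₂ = 1²·16 + 2²·7 + 3²·1 + 4²·3 + 5²·2 = 151
K = 10000 × (151 − 55) / 55² = 317.3554

317.3554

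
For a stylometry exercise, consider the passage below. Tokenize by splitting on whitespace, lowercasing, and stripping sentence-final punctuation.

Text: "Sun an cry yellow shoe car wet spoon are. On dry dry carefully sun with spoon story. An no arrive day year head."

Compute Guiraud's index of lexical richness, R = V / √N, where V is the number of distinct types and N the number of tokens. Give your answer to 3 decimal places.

3.962

N = 23, V = 19.
√N = 4.795832
R = 19 / 4.795832 = 3.962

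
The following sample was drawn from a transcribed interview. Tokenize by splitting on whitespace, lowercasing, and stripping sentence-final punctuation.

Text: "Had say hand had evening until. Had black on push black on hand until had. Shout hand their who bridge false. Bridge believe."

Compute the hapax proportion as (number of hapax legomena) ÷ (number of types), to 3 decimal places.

0.571

Frequencies: had:4, hand:3, until:2, black:2, on:2, bridge:2, say:1, evening:1, push:1, shout:1, their:1, who:1, false:1, believe:1
Hapax count = 8; type count = 14.
Ratio = 8 / 14 = 0.571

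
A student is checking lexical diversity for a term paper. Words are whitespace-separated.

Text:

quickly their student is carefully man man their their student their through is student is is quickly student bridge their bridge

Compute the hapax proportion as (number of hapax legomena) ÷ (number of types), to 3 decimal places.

Frequencies: their:5, student:4, is:4, quickly:2, man:2, bridge:2, carefully:1, through:1
Hapax count = 2; type count = 8.
Ratio = 2 / 8 = 0.250

0.250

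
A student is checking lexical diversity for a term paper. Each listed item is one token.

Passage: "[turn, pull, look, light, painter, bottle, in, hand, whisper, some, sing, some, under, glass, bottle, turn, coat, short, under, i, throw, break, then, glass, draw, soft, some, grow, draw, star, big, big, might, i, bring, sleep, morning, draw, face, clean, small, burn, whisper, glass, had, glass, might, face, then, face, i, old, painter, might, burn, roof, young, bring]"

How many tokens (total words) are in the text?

58

Tokens: turn, pull, look, light, painter, bottle, in, hand, whisper, some, sing, some, under, glass, bottle, turn, coat, short, under, i, throw, break, then, glass, draw, soft, some, grow, draw, star, big, big, might, i, bring, sleep, morning, draw, face, clean, small, burn, whisper, glass, had, glass, might, face, then, face, i, old, painter, might, burn, roof, young, bring
N = 58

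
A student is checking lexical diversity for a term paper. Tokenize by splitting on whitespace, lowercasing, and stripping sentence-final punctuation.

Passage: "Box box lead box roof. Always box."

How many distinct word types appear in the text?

Distinct types: {always, box, lead, roof}
V = 4

4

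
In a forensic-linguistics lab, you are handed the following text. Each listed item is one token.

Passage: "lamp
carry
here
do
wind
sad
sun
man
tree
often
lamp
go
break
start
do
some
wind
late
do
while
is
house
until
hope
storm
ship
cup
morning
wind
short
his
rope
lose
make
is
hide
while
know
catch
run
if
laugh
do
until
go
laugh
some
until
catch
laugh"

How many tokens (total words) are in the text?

Tokens: lamp, carry, here, do, wind, sad, sun, man, tree, often, lamp, go, break, start, do, some, wind, late, do, while, is, house, until, hope, storm, ship, cup, morning, wind, short, his, rope, lose, make, is, hide, while, know, catch, run, if, laugh, do, until, go, laugh, some, until, catch, laugh
N = 50

50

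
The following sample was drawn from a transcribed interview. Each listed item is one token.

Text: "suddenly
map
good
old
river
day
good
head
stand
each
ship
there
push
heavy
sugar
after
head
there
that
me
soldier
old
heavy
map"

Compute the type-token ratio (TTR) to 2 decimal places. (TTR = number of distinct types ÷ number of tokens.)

0.75

N = 24 tokens, V = 18 types.
TTR = V / N = 18 / 24 = 0.75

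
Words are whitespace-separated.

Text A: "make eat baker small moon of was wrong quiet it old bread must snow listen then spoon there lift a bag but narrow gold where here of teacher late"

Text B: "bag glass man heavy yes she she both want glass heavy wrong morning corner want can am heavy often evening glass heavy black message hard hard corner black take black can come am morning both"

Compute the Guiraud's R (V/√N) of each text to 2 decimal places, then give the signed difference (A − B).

1.82

A: V=28, N=29, R=5.20
B: V=20, N=35, R=3.38
Difference = 5.20 − 3.38 = 1.82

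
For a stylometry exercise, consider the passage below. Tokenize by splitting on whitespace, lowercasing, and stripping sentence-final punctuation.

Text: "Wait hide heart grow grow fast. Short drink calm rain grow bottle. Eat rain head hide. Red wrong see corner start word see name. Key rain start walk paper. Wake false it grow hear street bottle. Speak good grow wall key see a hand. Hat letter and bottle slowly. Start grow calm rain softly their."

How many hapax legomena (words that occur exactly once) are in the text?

30

Frequencies: grow:6, rain:4, bottle:3, see:3, start:3, hide:2, calm:2, key:2, wait:1, heart:1, fast:1, short:1, drink:1, eat:1, head:1, red:1, wrong:1, corner:1, word:1, name:1, … (18 more, each freq 1)
Hapax (freq=1): a, and, corner, drink, eat, false, fast, good, hand, hat, head, hear, heart, it, letter, name, paper, red, short, slowly, softly, speak, street, their, wait, wake, walk, wall, word, wrong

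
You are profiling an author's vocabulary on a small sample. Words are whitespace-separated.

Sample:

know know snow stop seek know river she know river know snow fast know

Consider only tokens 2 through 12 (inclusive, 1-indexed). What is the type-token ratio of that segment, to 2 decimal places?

Segment tokens 2–12: know, snow, stop, seek, know, river, she, know, river, know, snow
Segment N = 11, segment V = 6.
TTR = 6 / 11 = 0.55

0.55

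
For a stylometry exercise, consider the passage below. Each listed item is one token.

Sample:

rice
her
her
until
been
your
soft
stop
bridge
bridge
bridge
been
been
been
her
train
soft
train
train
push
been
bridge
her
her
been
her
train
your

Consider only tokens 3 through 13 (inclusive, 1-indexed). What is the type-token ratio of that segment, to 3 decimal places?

Segment tokens 3–13: her, until, been, your, soft, stop, bridge, bridge, bridge, been, been
Segment N = 11, segment V = 7.
TTR = 7 / 11 = 0.636

0.636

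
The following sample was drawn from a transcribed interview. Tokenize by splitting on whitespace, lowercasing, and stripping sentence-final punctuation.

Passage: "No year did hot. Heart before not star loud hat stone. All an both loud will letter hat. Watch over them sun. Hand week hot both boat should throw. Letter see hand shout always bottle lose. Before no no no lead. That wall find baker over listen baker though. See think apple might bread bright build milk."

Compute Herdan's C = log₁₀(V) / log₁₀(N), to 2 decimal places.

0.94

N = 57, V = 44.
log₁₀(V) = 1.643453, log₁₀(N) = 1.755875
C = 1.643453 / 1.755875 = 0.94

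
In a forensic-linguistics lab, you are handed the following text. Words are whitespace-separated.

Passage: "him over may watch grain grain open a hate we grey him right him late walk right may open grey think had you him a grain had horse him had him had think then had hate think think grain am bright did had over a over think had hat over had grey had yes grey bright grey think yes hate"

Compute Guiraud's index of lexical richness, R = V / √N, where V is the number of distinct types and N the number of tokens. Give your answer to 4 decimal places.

N = 60, V = 23.
√N = 7.745967
R = 23 / 7.745967 = 2.9693

2.9693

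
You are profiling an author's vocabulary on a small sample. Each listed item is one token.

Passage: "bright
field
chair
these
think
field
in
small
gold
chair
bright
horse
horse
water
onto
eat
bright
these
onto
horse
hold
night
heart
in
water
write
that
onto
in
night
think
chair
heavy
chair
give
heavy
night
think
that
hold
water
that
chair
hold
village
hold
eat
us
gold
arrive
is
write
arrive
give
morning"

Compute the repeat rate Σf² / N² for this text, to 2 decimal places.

Frequencies: chair:5, hold:4, bright:3, think:3, in:3, horse:3, water:3, onto:3, night:3, that:3, field:2, these:2, gold:2, eat:2, write:2, heavy:2, give:2, arrive:2, small:1, heart:1, … (4 more, each freq 1)
Σf² = 151; N² = 3025
Repeat rate = 151 / 3025 = 0.05

0.05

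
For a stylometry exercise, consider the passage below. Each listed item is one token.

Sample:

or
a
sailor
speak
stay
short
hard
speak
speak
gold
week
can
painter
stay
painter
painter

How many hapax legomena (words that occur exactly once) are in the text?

Frequencies: speak:3, painter:3, stay:2, or:1, a:1, sailor:1, short:1, hard:1, gold:1, week:1, can:1
Hapax (freq=1): a, can, gold, hard, or, sailor, short, week

8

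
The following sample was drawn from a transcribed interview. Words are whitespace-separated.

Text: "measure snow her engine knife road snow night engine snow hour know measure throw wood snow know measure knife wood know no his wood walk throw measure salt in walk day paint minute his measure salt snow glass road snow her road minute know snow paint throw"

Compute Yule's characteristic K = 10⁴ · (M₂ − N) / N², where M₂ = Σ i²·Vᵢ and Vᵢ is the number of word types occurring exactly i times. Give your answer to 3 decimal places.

Frequencies: snow:7, measure:5, know:4, road:3, throw:3, wood:3, her:2, engine:2, knife:2, his:2, walk:2, salt:2, paint:2, minute:2, night:1, hour:1, no:1, in:1, day:1, glass:1
N = 47. Frequency spectrum: V_1=6, V_2=8, V_3=3, V_4=1, V_5=1, V_7=1
M₂ = 1²·6 + 2²·8 + 3²·3 + 4²·1 + 5²·1 + 7²·1 = 155
K = 10000 × (155 − 47) / 47² = 488.909

488.909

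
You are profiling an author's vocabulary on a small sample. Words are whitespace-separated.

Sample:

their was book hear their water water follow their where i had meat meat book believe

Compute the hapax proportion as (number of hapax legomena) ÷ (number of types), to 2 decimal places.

Frequencies: their:3, book:2, water:2, meat:2, was:1, hear:1, follow:1, where:1, i:1, had:1, believe:1
Hapax count = 7; type count = 11.
Ratio = 7 / 11 = 0.64

0.64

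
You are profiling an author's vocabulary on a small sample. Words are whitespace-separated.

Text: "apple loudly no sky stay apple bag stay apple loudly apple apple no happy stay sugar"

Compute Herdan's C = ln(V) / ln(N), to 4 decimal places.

N = 16, V = 8.
ln(V) = 2.079442, ln(N) = 2.772589
C = 2.079442 / 2.772589 = 0.7500

0.7500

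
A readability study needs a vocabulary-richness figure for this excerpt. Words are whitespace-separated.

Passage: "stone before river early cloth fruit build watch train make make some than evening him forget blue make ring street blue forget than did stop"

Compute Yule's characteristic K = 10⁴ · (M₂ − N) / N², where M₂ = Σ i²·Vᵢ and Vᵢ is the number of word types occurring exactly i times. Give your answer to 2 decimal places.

Frequencies: make:3, than:2, forget:2, blue:2, stone:1, before:1, river:1, early:1, cloth:1, fruit:1, build:1, watch:1, train:1, some:1, evening:1, him:1, ring:1, street:1, did:1, stop:1
N = 25. Frequency spectrum: V_1=16, V_2=3, V_3=1
M₂ = 1²·16 + 2²·3 + 3²·1 = 37
K = 10000 × (37 − 25) / 25² = 192.00

192.00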